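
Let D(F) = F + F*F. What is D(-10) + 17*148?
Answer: 2606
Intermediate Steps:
D(F) = F + F**2
D(-10) + 17*148 = -10*(1 - 10) + 17*148 = -10*(-9) + 2516 = 90 + 2516 = 2606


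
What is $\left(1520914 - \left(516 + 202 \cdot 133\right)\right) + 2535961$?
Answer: $4029493$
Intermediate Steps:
$\left(1520914 - \left(516 + 202 \cdot 133\right)\right) + 2535961 = \left(1520914 - \left(516 + 26866\right)\right) + 2535961 = \left(1520914 - 27382\right) + 2535961 = 1493532 + 2535961 = 4029493$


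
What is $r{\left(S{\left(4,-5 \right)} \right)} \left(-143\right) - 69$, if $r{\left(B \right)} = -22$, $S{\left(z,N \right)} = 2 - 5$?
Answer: $3077$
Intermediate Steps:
$S{\left(z,N \right)} = -3$
$r{\left(S{\left(4,-5 \right)} \right)} \left(-143\right) - 69 = \left(-22\right) \left(-143\right) - 69 = 3146 - 69 = 3077$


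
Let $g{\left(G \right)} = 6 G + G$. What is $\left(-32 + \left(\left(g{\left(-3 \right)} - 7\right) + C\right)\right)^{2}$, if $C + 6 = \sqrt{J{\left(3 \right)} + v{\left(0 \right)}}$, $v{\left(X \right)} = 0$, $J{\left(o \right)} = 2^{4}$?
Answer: $3844$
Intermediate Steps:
$J{\left(o \right)} = 16$
$C = -2$ ($C = -6 + \sqrt{16 + 0} = -6 + \sqrt{16} = -6 + 4 = -2$)
$g{\left(G \right)} = 7 G$
$\left(-32 + \left(\left(g{\left(-3 \right)} - 7\right) + C\right)\right)^{2} = \left(-32 + \left(\left(7 \left(-3\right) - 7\right) - 2\right)\right)^{2} = \left(-32 - 30\right)^{2} = \left(-62\right)^{2} = 3844$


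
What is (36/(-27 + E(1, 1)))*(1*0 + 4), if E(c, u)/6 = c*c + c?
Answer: -48/5 ≈ -9.6000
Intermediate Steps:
E(c, u) = 6*c + 6*c² (E(c, u) = 6*(c*c + c) = 6*(c² + c) = 6*(c + c²) = 6*c + 6*c²)
(36/(-27 + E(1, 1)))*(1*0 + 4) = (36/(-27 + 6*1*(1 + 1)))*(1*0 + 4) = (36/(-27 + 6*1*2))*(0 + 4) = (36/(-27 + 12))*4 = (36/(-15))*4 = -1/15*36*4 = -12/5*4 = -48/5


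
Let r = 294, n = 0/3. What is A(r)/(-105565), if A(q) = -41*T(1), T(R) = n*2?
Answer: 0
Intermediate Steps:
n = 0 (n = 0*(1/3) = 0)
T(R) = 0 (T(R) = 0*2 = 0)
A(q) = 0 (A(q) = -41*0 = 0)
A(r)/(-105565) = 0/(-105565) = 0*(-1/105565) = 0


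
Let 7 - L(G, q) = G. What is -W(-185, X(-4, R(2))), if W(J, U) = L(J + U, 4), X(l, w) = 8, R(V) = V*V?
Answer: -184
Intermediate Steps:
R(V) = V**2
L(G, q) = 7 - G
W(J, U) = 7 - J - U (W(J, U) = 7 - (J + U) = 7 + (-J - U) = 7 - J - U)
-W(-185, X(-4, R(2))) = -(7 - 1*(-185) - 1*8) = -(7 + 185 - 8) = -1*184 = -184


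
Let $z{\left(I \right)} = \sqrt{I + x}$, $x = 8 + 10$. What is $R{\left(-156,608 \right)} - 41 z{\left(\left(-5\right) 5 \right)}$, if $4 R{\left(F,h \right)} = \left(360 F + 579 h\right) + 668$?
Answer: $74135 - 41 i \sqrt{7} \approx 74135.0 - 108.48 i$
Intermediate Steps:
$R{\left(F,h \right)} = 167 + 90 F + \frac{579 h}{4}$ ($R{\left(F,h \right)} = \frac{\left(360 F + 579 h\right) + 668}{4} = \frac{668 + 360 F + 579 h}{4} = 167 + 90 F + \frac{579 h}{4}$)
$x = 18$
$z{\left(I \right)} = \sqrt{18 + I}$ ($z{\left(I \right)} = \sqrt{I + 18} = \sqrt{18 + I}$)
$R{\left(-156,608 \right)} - 41 z{\left(\left(-5\right) 5 \right)} = \left(167 + 90 \left(-156\right) + \frac{579}{4} \cdot 608\right) - 41 \sqrt{18 - 25} = \left(167 - 14040 + 88008\right) - 41 \sqrt{18 - 25} = 74135 - 41 \sqrt{-7} = 74135 - 41 i \sqrt{7}$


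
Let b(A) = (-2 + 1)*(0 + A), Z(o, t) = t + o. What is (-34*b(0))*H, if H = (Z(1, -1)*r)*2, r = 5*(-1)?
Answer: 0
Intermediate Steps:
r = -5
Z(o, t) = o + t
H = 0 (H = ((1 - 1)*(-5))*2 = (0*(-5))*2 = 0*2 = 0)
b(A) = -A
(-34*b(0))*H = -(-34)*0*0 = -34*0*0 = 0*0 = 0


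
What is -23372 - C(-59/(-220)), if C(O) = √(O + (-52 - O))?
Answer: -23372 - 2*I*√13 ≈ -23372.0 - 7.2111*I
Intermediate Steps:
C(O) = 2*I*√13 (C(O) = √(-52) = 2*I*√13)
-23372 - C(-59/(-220)) = -23372 - 2*I*√13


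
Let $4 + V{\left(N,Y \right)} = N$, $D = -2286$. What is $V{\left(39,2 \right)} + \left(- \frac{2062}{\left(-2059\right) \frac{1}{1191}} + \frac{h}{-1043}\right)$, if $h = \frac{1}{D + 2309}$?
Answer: $\frac{60641958964}{49393351} \approx 1227.7$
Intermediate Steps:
$V{\left(N,Y \right)} = -4 + N$
$h = \frac{1}{23}$ ($h = \frac{1}{-2286 + 2309} = \frac{1}{23} \approx 0.043478$)
$V{\left(39,2 \right)} + \left(- \frac{2062}{\left(-2059\right) \frac{1}{1191}} + \frac{h}{-1043}\right) = \left(-4 + 39\right) + \left(- \frac{2062}{\left(-2059\right) \frac{1}{1191}} + \frac{1}{23 \left(-1043\right)}\right) = 35 - \left(\frac{1}{23989} + \frac{2062}{\left(-2059\right) \frac{1}{1191}}\right) = 35 - \left(\frac{1}{23989} + \frac{2062}{- \frac{2059}{1191}}\right) = 35 - - \frac{58913191679}{49393351} = 35 + \left(\frac{2455842}{2059} - \frac{1}{23989}\right) = 35 + \frac{58913191679}{49393351} = \frac{60641958964}{49393351}$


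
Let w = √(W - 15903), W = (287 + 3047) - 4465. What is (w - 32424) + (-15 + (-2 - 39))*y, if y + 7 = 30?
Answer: -33712 + I*√17034 ≈ -33712.0 + 130.51*I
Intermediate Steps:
y = 23 (y = -7 + 30 = 23)
W = -1131 (W = 3334 - 4465 = -1131)
w = I*√17034 (w = √(-1131 - 15903) = √(-17034) = I*√17034 ≈ 130.51*I)
(w - 32424) + (-15 + (-2 - 39))*y = (I*√17034 - 32424) + (-15 + (-2 - 39))*23 = (-32424 + I*√17034) + (-15 - 41)*23 = (-32424 + I*√17034) - 56*23 = (-32424 + I*√17034) - 1288 = -33712 + I*√17034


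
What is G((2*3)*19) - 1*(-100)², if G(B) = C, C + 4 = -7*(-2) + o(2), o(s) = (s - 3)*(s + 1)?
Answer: -9993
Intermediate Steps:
o(s) = (1 + s)*(-3 + s) (o(s) = (-3 + s)*(1 + s) = (1 + s)*(-3 + s))
C = 7 (C = -4 + (-7*(-2) + (-3 + 2² - 2*2)) = -4 + (14 + (-3 + 4 - 4)) = -4 + (14 - 3) = -4 + 11 = 7)
G(B) = 7
G((2*3)*19) - 1*(-100)² = 7 - 1*(-100)² = 7 - 1*10000 = 7 - 10000 = -9993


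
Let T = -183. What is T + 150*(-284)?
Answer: -42783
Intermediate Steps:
T + 150*(-284) = -183 + 150*(-284) = -183 - 42600 = -42783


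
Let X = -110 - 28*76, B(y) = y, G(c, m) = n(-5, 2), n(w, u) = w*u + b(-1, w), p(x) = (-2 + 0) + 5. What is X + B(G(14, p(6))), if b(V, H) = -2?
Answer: -2250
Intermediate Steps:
p(x) = 3 (p(x) = -2 + 5 = 3)
n(w, u) = -2 + u*w (n(w, u) = w*u - 2 = u*w - 2 = -2 + u*w)
G(c, m) = -12 (G(c, m) = -2 + 2*(-5) = -2 - 10 = -12)
X = -2238 (X = -110 - 2128 = -2238)
X + B(G(14, p(6))) = -2238 - 12 = -2250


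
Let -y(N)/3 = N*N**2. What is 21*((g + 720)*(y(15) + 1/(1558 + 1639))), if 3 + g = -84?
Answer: -430289411832/3197 ≈ -1.3459e+8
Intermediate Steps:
g = -87 (g = -3 - 84 = -87)
y(N) = -3*N**3 (y(N) = -3*N*N**2 = -3*N**3)
21*((g + 720)*(y(15) + 1/(1558 + 1639))) = 21*((-87 + 720)*(-3*15**3 + 1/(1558 + 1639))) = 21*(633*(-3*3375 + 1/3197)) = 21*(633*(-10125 + 1/3197)) = 21*(633*(-32369624/3197)) = 21*(-20489971992/3197) = -430289411832/3197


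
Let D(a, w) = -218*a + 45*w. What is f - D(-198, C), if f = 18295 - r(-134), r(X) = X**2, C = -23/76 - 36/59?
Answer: -191843115/4484 ≈ -42784.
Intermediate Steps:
C = -4093/4484 (C = -23*1/76 - 36*1/59 = -23/76 - 36/59 = -4093/4484 ≈ -0.91280)
f = 339 (f = 18295 - 1*(-134)**2 = 18295 - 1*17956 = 18295 - 17956 = 339)
f - D(-198, C) = 339 - (-218*(-198) + 45*(-4093/4484)) = 339 - (43164 - 184185/4484) = 339 - 1*193363191/4484 = 339 - 193363191/4484 = -191843115/4484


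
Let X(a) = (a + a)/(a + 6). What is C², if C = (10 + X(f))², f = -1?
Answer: 5308416/625 ≈ 8493.5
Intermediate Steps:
X(a) = 2*a/(6 + a) (X(a) = (2*a)/(6 + a) = 2*a/(6 + a))
C = 2304/25 (C = (10 + 2*(-1)/(6 - 1))² = (10 + 2*(-1)/5)² = (10 + 2*(-1)*(⅕))² = (10 - ⅖)² = (48/5)² = 2304/25 ≈ 92.160)
C² = (2304/25)² = 5308416/625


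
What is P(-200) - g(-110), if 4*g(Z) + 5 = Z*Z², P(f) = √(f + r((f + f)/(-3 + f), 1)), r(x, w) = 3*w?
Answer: 1331005/4 + I*√197 ≈ 3.3275e+5 + 14.036*I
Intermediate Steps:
P(f) = √(3 + f) (P(f) = √(f + 3*1) = √(f + 3) = √(3 + f))
g(Z) = -5/4 + Z³/4 (g(Z) = -5/4 + (Z*Z²)/4 = -5/4 + Z³/4)
P(-200) - g(-110) = √(3 - 200) - (-5/4 + (¼)*(-110)³) = √(-197) - (-5/4 + (¼)*(-1331000)) = I*√197 - (-5/4 - 332750) = I*√197 - 1*(-1331005/4) = I*√197 + 1331005/4 = 1331005/4 + I*√197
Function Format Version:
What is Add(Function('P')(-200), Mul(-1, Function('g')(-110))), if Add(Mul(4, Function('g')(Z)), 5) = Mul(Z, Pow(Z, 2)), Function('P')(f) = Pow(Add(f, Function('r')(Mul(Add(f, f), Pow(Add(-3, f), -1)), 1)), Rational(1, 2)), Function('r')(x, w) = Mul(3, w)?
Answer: Add(Rational(1331005, 4), Mul(I, Pow(197, Rational(1, 2)))) ≈ Add(3.3275e+5, Mul(14.036, I))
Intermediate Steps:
Function('P')(f) = Pow(Add(3, f), Rational(1, 2)) (Function('P')(f) = Pow(Add(f, Mul(3, 1)), Rational(1, 2)) = Pow(Add(f, 3), Rational(1, 2)) = Pow(Add(3, f), Rational(1, 2)))
Function('g')(Z) = Add(Rational(-5, 4), Mul(Rational(1, 4), Pow(Z, 3))) (Function('g')(Z) = Add(Rational(-5, 4), Mul(Rational(1, 4), Mul(Z, Pow(Z, 2)))) = Add(Rational(-5, 4), Mul(Rational(1, 4), Pow(Z, 3))))
Add(Function('P')(-200), Mul(-1, Function('g')(-110))) = Add(Pow(Add(3, -200), Rational(1, 2)), Mul(-1, Add(Rational(-5, 4), Mul(Rational(1, 4), Pow(-110, 3))))) = Add(Pow(-197, Rational(1, 2)), Mul(-1, Add(Rational(-5, 4), Mul(Rational(1, 4), -1331000)))) = Add(Mul(I, Pow(197, Rational(1, 2))), Mul(-1, Add(Rational(-5, 4), -332750))) = Add(Mul(I, Pow(197, Rational(1, 2))), Mul(-1, Rational(-1331005, 4))) = Add(Mul(I, Pow(197, Rational(1, 2))), Rational(1331005, 4)) = Add(Rational(1331005, 4), Mul(I, Pow(197, Rational(1, 2))))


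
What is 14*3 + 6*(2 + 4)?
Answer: 78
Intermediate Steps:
14*3 + 6*(2 + 4) = 42 + 6*6 = 42 + 36 = 78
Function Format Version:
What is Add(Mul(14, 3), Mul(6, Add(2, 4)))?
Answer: 78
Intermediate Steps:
Add(Mul(14, 3), Mul(6, Add(2, 4))) = Add(42, Mul(6, 6)) = Add(42, 36) = 78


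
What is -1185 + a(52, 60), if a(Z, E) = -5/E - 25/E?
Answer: -2371/2 ≈ -1185.5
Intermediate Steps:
a(Z, E) = -30/E
-1185 + a(52, 60) = -1185 - 30/60 = -1185 - 30*1/60 = -1185 - ½ = -2371/2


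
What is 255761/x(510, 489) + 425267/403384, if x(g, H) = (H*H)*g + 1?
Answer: 51965208177061/49193368990024 ≈ 1.0563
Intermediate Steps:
x(g, H) = 1 + g*H² (x(g, H) = H²*g + 1 = g*H² + 1 = 1 + g*H²)
255761/x(510, 489) + 425267/403384 = 255761/(1 + 510*489²) + 425267/403384 = 255761/(1 + 510*239121) + 425267*(1/403384) = 255761/(1 + 121951710) + 425267/403384 = 255761/121951711 + 425267/403384 = 51965208177061/49193368990024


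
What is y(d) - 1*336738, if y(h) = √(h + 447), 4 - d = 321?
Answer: -336738 + √130 ≈ -3.3673e+5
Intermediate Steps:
d = -317 (d = 4 - 1*321 = 4 - 321 = -317)
y(h) = √(447 + h)
y(d) - 1*336738 = √(447 - 317) - 1*336738 = √130 - 336738 = -336738 + √130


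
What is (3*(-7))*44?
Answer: -924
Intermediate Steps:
(3*(-7))*44 = -21*44 = -924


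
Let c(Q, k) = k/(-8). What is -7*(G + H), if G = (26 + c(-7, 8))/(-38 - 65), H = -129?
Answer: 93184/103 ≈ 904.70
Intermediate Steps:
c(Q, k) = -k/8 (c(Q, k) = k*(-1/8) = -k/8)
G = -25/103 (G = (26 - 1/8*8)/(-38 - 65) = (26 - 1)/(-103) = 25*(-1/103) = -25/103 ≈ -0.24272)
-7*(G + H) = -7*(-25/103 - 129) = -7*(-13312/103) = 93184/103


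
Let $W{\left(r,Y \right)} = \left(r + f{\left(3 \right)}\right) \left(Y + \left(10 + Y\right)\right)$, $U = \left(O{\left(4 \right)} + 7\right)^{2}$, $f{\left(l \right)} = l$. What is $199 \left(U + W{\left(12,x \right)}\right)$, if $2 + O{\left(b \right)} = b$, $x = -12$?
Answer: $-25671$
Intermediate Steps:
$O{\left(b \right)} = -2 + b$
$U = 81$ ($U = \left(\left(-2 + 4\right) + 7\right)^{2} = \left(2 + 7\right)^{2} = 9^{2} = 81$)
$W{\left(r,Y \right)} = \left(3 + r\right) \left(10 + 2 Y\right)$ ($W{\left(r,Y \right)} = \left(r + 3\right) \left(Y + \left(10 + Y\right)\right) = \left(3 + r\right) \left(10 + 2 Y\right)$)
$199 \left(U + W{\left(12,x \right)}\right) = 199 \left(81 + \left(30 + 6 \left(-12\right) + 10 \cdot 12 + 2 \left(-12\right) 12\right)\right) = 199 \left(81 + \left(30 - 72 + 120 - 288\right)\right) = 199 \left(81 - 210\right) = 199 \left(-129\right) = -25671$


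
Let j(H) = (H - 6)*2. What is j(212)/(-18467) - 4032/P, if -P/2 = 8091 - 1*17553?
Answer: -6854636/29122459 ≈ -0.23537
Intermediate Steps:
j(H) = -12 + 2*H (j(H) = (-6 + H)*2 = -12 + 2*H)
P = 18924 (P = -2*(8091 - 1*17553) = -2*(8091 - 17553) = -2*(-9462) = 18924)
j(212)/(-18467) - 4032/P = (-12 + 2*212)/(-18467) - 4032/18924 = (-12 + 424)*(-1/18467) - 4032*1/18924 = 412*(-1/18467) - 336/1577 = -412/18467 - 336/1577 = -6854636/29122459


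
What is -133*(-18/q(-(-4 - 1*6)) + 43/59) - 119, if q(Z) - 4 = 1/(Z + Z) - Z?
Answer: -620140/1003 ≈ -618.29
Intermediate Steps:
q(Z) = 4 + 1/(2*Z) - Z (q(Z) = 4 + (1/(Z + Z) - Z) = 4 + (1/(2*Z) - Z) = 4 + 1/(2*Z) - Z)
-133*(-18/q(-(-4 - 1*6)) + 43/59) - 119 = -133*(-18/(4 + 1/(2*((-(-4 - 1*6)))) - (-1)*(-4 - 1*6)) + 43/59) - 119 = -133*(-18/(4 + 1/(2*((-(-4 - 6)))) - (-1)*(-4 - 6)) + 43*(1/59)) - 119 = -133*(-18/(4 + 1/(2*((-1*(-10)))) - (-1)*(-10)) + 43/59) - 119 = -133*(-18/(4 + (½)/10 - 1*10) + 43/59) - 119 = -133*(-18/(4 + (½)*(⅒) - 10) + 43/59) - 119 = -133*(-18/(4 + 1/20 - 10) + 43/59) - 119 = -133*(-18/(-119/20) + 43/59) - 119 = -133*(-18*(-20/119) + 43/59) - 119 = -133*(360/119 + 43/59) - 119 = -133*26357/7021 - 119 = -500783/1003 - 119 = -620140/1003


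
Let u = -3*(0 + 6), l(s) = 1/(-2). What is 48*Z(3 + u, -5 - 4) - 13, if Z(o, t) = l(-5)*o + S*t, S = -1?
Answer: 779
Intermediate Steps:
l(s) = -½
u = -18 (u = -3*6 = -18)
Z(o, t) = -t - o/2 (Z(o, t) = -o/2 - t = -t - o/2)
48*Z(3 + u, -5 - 4) - 13 = 48*(-(-5 - 4) - (3 - 18)/2) - 13 = 48*(-1*(-9) - ½*(-15)) - 13 = 48*(9 + 15/2) - 13 = 48*(33/2) - 13 = 792 - 13 = 779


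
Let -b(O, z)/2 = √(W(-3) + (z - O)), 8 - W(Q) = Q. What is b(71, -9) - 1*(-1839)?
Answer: 1839 - 2*I*√69 ≈ 1839.0 - 16.613*I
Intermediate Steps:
W(Q) = 8 - Q
b(O, z) = -2*√(11 + z - O) (b(O, z) = -2*√((8 - 1*(-3)) + (z - O)) = -2*√((8 + 3) + (z - O)) = -2*√(11 + (z - O)) = -2*√(11 + z - O))
b(71, -9) - 1*(-1839) = -2*√(11 - 9 - 1*71) - 1*(-1839) = -2*√(11 - 9 - 71) + 1839 = -2*I*√69 + 1839 = 1839 - 2*I*√69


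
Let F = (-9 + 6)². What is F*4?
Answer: 36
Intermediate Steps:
F = 9 (F = (-3)² = 9)
F*4 = 9*4 = 36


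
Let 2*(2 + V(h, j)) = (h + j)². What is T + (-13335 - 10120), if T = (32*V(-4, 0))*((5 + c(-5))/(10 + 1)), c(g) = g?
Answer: -23455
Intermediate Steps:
V(h, j) = -2 + (h + j)²/2
T = 0 (T = (32*(-2 + (-4 + 0)²/2))*((5 - 5)/(10 + 1)) = (32*(-2 + (½)*(-4)²))*(0/11) = (32*(-2 + (½)*16))*(0*(1/11)) = (32*(-2 + 8))*0 = (32*6)*0 = 192*0 = 0)
T + (-13335 - 10120) = 0 + (-13335 - 10120) = 0 - 23455 = -23455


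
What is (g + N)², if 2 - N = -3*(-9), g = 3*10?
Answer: 25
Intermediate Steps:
g = 30
N = -25 (N = 2 - (-3)*(-9) = 2 - 1*27 = 2 - 27 = -25)
(g + N)² = (30 - 25)² = 5² = 25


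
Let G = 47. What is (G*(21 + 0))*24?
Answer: 23688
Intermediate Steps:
(G*(21 + 0))*24 = (47*(21 + 0))*24 = (47*21)*24 = 987*24 = 23688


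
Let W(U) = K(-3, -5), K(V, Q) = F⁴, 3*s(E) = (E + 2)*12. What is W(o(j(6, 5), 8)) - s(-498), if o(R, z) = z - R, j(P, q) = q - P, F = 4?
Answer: 2240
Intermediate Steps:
s(E) = 8 + 4*E (s(E) = ((E + 2)*12)/3 = ((2 + E)*12)/3 = (24 + 12*E)/3 = 8 + 4*E)
K(V, Q) = 256 (K(V, Q) = 4⁴ = 256)
W(U) = 256
W(o(j(6, 5), 8)) - s(-498) = 256 - (8 + 4*(-498)) = 256 - (8 - 1992) = 256 - 1*(-1984) = 256 + 1984 = 2240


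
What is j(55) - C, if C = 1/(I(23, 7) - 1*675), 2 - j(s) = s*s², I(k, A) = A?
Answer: -111137163/668 ≈ -1.6637e+5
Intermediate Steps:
j(s) = 2 - s³ (j(s) = 2 - s*s² = 2 - s³)
C = -1/668 (C = 1/(7 - 1*675) = 1/(7 - 675) = 1/(-668) = -1/668 ≈ -0.0014970)
j(55) - C = (2 - 1*55³) - 1*(-1/668) = (2 - 1*166375) + 1/668 = (2 - 166375) + 1/668 = -166373 + 1/668 = -111137163/668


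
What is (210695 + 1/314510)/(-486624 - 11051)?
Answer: -66265684451/156523764250 ≈ -0.42336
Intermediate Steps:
(210695 + 1/314510)/(-486624 - 11051) = (210695 + 1/314510)/(-497675) = (66265684451/314510)*(-1/497675) = -66265684451/156523764250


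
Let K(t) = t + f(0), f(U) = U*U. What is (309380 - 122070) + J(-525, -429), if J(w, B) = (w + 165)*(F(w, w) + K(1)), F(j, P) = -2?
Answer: 187670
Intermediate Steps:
f(U) = U²
K(t) = t (K(t) = t + 0² = t + 0 = t)
J(w, B) = -165 - w (J(w, B) = (w + 165)*(-2 + 1) = (165 + w)*(-1) = -165 - w)
(309380 - 122070) + J(-525, -429) = (309380 - 122070) + (-165 - 1*(-525)) = 187310 + (-165 + 525) = 187310 + 360 = 187670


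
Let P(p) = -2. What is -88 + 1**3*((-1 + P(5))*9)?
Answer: -115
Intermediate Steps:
-88 + 1**3*((-1 + P(5))*9) = -88 + 1**3*((-1 - 2)*9) = -88 + 1*(-3*9) = -88 + 1*(-27) = -88 - 27 = -115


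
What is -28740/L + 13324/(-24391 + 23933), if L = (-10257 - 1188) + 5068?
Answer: -35902114/1460333 ≈ -24.585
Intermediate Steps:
L = -6377 (L = -11445 + 5068 = -6377)
-28740/L + 13324/(-24391 + 23933) = -28740/(-6377) + 13324/(-24391 + 23933) = -28740*(-1/6377) + 13324/(-458) = 28740/6377 + 13324*(-1/458) = 28740/6377 - 6662/229 = -35902114/1460333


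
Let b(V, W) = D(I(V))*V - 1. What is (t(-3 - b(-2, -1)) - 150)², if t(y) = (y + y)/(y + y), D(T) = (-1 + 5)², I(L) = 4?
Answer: 22201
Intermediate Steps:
D(T) = 16 (D(T) = 4² = 16)
b(V, W) = -1 + 16*V (b(V, W) = 16*V - 1 = -1 + 16*V)
t(y) = 1 (t(y) = (2*y)/((2*y)) = (2*y)*(1/(2*y)) = 1)
(t(-3 - b(-2, -1)) - 150)² = (1 - 150)² = (-149)² = 22201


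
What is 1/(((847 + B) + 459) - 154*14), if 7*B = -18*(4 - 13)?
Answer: -7/5788 ≈ -0.0012094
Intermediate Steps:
B = 162/7 (B = (-18*(4 - 13))/7 = (-18*(-9))/7 = (1/7)*162 = 162/7 ≈ 23.143)
1/(((847 + B) + 459) - 154*14) = 1/(((847 + 162/7) + 459) - 154*14) = 1/((6091/7 + 459) - 2156) = 1/(9304/7 - 2156) = 1/(-5788/7) = -7/5788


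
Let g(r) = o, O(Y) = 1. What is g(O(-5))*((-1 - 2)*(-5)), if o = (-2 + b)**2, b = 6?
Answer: 240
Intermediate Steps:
o = 16 (o = (-2 + 6)**2 = 4**2 = 16)
g(r) = 16
g(O(-5))*((-1 - 2)*(-5)) = 16*((-1 - 2)*(-5)) = 16*(-3*(-5)) = 16*15 = 240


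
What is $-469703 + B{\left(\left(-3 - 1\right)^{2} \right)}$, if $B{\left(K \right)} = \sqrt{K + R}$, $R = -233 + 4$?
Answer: $-469703 + i \sqrt{213} \approx -4.697 \cdot 10^{5} + 14.595 i$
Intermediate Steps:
$R = -229$
$B{\left(K \right)} = \sqrt{-229 + K}$ ($B{\left(K \right)} = \sqrt{K - 229} = \sqrt{-229 + K}$)
$-469703 + B{\left(\left(-3 - 1\right)^{2} \right)} = -469703 + \sqrt{-229 + \left(-3 - 1\right)^{2}} = -469703 + \sqrt{-229 + \left(-4\right)^{2}} = -469703 + \sqrt{-229 + 16} = -469703 + \sqrt{-213} = -469703 + i \sqrt{213}$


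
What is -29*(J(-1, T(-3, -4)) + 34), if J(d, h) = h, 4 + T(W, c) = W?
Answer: -783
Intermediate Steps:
T(W, c) = -4 + W
-29*(J(-1, T(-3, -4)) + 34) = -29*((-4 - 3) + 34) = -29*(-7 + 34) = -29*27 = -783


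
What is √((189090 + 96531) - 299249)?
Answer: 2*I*√3407 ≈ 116.74*I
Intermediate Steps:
√((189090 + 96531) - 299249) = √(285621 - 299249) = √(-13628) = 2*I*√3407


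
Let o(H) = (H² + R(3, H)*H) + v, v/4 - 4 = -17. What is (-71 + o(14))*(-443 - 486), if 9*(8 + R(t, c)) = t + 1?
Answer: 274055/9 ≈ 30451.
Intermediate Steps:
v = -52 (v = 16 + 4*(-17) = 16 - 68 = -52)
R(t, c) = -71/9 + t/9 (R(t, c) = -8 + (t + 1)/9 = -8 + (1 + t)/9 = -8 + (⅑ + t/9) = -71/9 + t/9)
o(H) = -52 + H² - 68*H/9 (o(H) = (H² + (-71/9 + (⅑)*3)*H) - 52 = (H² + (-71/9 + ⅓)*H) - 52 = (H² - 68*H/9) - 52 = -52 + H² - 68*H/9)
(-71 + o(14))*(-443 - 486) = (-71 + (-52 + 14² - 68/9*14))*(-443 - 486) = (-71 + (-52 + 196 - 952/9))*(-929) = (-71 + 344/9)*(-929) = -295/9*(-929) = 274055/9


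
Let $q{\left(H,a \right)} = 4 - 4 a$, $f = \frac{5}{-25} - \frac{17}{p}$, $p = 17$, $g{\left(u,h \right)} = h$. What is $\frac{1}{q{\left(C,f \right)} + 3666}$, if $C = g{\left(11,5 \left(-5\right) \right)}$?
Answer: $\frac{5}{18374} \approx 0.00027212$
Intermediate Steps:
$C = -25$ ($C = 5 \left(-5\right) = -25$)
$f = - \frac{6}{5}$ ($f = \frac{5}{-25} - \frac{17}{17} = 5 \left(- \frac{1}{25}\right) - 1 = - \frac{1}{5} - 1 = - \frac{6}{5} \approx -1.2$)
$\frac{1}{q{\left(C,f \right)} + 3666} = \frac{1}{\left(4 - - \frac{24}{5}\right) + 3666} = \frac{1}{\left(4 + \frac{24}{5}\right) + 3666} = \frac{1}{\frac{44}{5} + 3666} = \frac{1}{\frac{18374}{5}} = \frac{5}{18374}$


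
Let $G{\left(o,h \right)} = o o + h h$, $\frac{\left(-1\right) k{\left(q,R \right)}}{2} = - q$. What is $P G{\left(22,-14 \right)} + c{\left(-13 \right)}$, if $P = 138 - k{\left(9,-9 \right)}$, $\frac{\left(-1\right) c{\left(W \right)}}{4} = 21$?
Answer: $81516$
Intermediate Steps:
$c{\left(W \right)} = -84$ ($c{\left(W \right)} = \left(-4\right) 21 = -84$)
$k{\left(q,R \right)} = 2 q$ ($k{\left(q,R \right)} = - 2 \left(- q\right) = 2 q$)
$G{\left(o,h \right)} = h^{2} + o^{2}$ ($G{\left(o,h \right)} = o^{2} + h^{2} = h^{2} + o^{2}$)
$P = 120$ ($P = 138 - 2 \cdot 9 = 138 - 18 = 120$)
$P G{\left(22,-14 \right)} + c{\left(-13 \right)} = 120 \left(\left(-14\right)^{2} + 22^{2}\right) - 84 = 120 \left(196 + 484\right) - 84 = 120 \cdot 680 - 84 = 81600 - 84 = 81516$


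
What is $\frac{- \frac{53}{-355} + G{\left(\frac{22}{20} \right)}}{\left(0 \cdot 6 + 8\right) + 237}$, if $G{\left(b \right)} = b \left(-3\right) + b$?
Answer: $- \frac{104}{12425} \approx -0.0083702$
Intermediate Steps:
$G{\left(b \right)} = - 2 b$ ($G{\left(b \right)} = - 3 b + b = - 2 b$)
$\frac{- \frac{53}{-355} + G{\left(\frac{22}{20} \right)}}{\left(0 \cdot 6 + 8\right) + 237} = \frac{- \frac{53}{-355} - 2 \cdot \frac{22}{20}}{\left(0 \cdot 6 + 8\right) + 237} = \frac{\left(-53\right) \left(- \frac{1}{355}\right) - 2 \cdot 22 \cdot \frac{1}{20}}{\left(0 + 8\right) + 237} = \frac{\frac{53}{355} - \frac{11}{5}}{8 + 237} = \frac{\frac{53}{355} - \frac{11}{5}}{245} = \left(- \frac{728}{355}\right) \frac{1}{245} = - \frac{104}{12425}$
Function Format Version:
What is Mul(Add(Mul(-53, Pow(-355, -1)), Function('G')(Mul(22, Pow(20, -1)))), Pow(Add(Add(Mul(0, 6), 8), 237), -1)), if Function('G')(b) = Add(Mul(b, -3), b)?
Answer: Rational(-104, 12425) ≈ -0.0083702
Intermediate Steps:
Function('G')(b) = Mul(-2, b) (Function('G')(b) = Add(Mul(-3, b), b) = Mul(-2, b))
Mul(Add(Mul(-53, Pow(-355, -1)), Function('G')(Mul(22, Pow(20, -1)))), Pow(Add(Add(Mul(0, 6), 8), 237), -1)) = Mul(Add(Mul(-53, Pow(-355, -1)), Mul(-2, Mul(22, Pow(20, -1)))), Pow(Add(Add(Mul(0, 6), 8), 237), -1)) = Mul(Add(Mul(-53, Rational(-1, 355)), Mul(-2, Mul(22, Rational(1, 20)))), Pow(Add(Add(0, 8), 237), -1)) = Mul(Add(Rational(53, 355), Mul(-2, Rational(11, 10))), Pow(Add(8, 237), -1)) = Mul(Add(Rational(53, 355), Rational(-11, 5)), Pow(245, -1)) = Mul(Rational(-728, 355), Rational(1, 245)) = Rational(-104, 12425)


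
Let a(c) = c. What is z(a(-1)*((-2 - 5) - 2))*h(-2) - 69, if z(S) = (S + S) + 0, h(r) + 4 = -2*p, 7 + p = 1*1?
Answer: 75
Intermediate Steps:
p = -6 (p = -7 + 1*1 = -7 + 1 = -6)
h(r) = 8 (h(r) = -4 - 2*(-6) = -4 + 12 = 8)
z(S) = 2*S (z(S) = 2*S + 0 = 2*S)
z(a(-1)*((-2 - 5) - 2))*h(-2) - 69 = (2*(-((-2 - 5) - 2)))*8 - 69 = (2*(-(-7 - 2)))*8 - 69 = (2*(-1*(-9)))*8 - 69 = (2*9)*8 - 69 = 18*8 - 69 = 144 - 69 = 75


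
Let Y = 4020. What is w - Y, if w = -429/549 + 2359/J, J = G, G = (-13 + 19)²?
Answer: -8685737/2196 ≈ -3955.3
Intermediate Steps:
G = 36 (G = 6² = 36)
J = 36
w = 142183/2196 (w = -429/549 + 2359/36 = -429*1/549 + 2359*(1/36) = -143/183 + 2359/36 = 142183/2196 ≈ 64.746)
w - Y = 142183/2196 - 1*4020 = 142183/2196 - 4020 = -8685737/2196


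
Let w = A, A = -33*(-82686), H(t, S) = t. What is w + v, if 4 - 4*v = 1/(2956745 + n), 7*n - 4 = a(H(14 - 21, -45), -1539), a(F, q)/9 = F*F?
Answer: 225905769138953/82790640 ≈ 2.7286e+6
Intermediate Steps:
a(F, q) = 9*F**2 (a(F, q) = 9*(F*F) = 9*F**2)
n = 445/7 (n = 4/7 + (9*(14 - 21)**2)/7 = 4/7 + (9*(-7)**2)/7 = 4/7 + (9*49)/7 = 4/7 + (1/7)*441 = 4/7 + 63 = 445/7 ≈ 63.571)
A = 2728638
w = 2728638
v = 82790633/82790640 (v = 1 - 1/(4*(2956745 + 445/7)) = 1 - 1/(4*20697660/7) = 1 - 1/4*7/20697660 = 1 - 7/82790640 = 82790633/82790640 ≈ 1.0000)
w + v = 2728638 + 82790633/82790640 = 225905769138953/82790640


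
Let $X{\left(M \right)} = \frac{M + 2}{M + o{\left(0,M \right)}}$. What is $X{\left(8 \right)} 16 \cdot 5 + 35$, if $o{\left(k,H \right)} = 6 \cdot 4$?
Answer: $60$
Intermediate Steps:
$o{\left(k,H \right)} = 24$
$X{\left(M \right)} = \frac{2 + M}{24 + M}$ ($X{\left(M \right)} = \frac{M + 2}{M + 24} = \frac{2 + M}{24 + M}$)
$X{\left(8 \right)} 16 \cdot 5 + 35 = \frac{2 + 8}{24 + 8} \cdot 16 \cdot 5 + 35 = \frac{1}{32} \cdot 10 \cdot 80 + 35 = \frac{5}{16} \cdot 80 + 35 = 25 + 35 = 60$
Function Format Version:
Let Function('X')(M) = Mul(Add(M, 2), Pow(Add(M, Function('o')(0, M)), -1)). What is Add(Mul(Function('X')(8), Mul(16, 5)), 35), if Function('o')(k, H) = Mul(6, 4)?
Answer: 60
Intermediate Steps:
Function('o')(k, H) = 24
Function('X')(M) = Mul(Pow(Add(24, M), -1), Add(2, M)) (Function('X')(M) = Mul(Add(M, 2), Pow(Add(M, 24), -1)) = Mul(Add(2, M), Pow(Add(24, M), -1)) = Mul(Pow(Add(24, M), -1), Add(2, M)))
Add(Mul(Function('X')(8), Mul(16, 5)), 35) = Add(Mul(Mul(Pow(Add(24, 8), -1), Add(2, 8)), Mul(16, 5)), 35) = Add(Mul(Mul(Pow(32, -1), 10), 80), 35) = Add(Mul(Mul(Rational(1, 32), 10), 80), 35) = Add(Mul(Rational(5, 16), 80), 35) = Add(25, 35) = 60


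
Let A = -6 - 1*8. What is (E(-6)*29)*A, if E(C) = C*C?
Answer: -14616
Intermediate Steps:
E(C) = C²
A = -14 (A = -6 - 8 = -14)
(E(-6)*29)*A = ((-6)²*29)*(-14) = (36*29)*(-14) = 1044*(-14) = -14616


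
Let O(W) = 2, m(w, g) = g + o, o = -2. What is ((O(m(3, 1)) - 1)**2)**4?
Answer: 1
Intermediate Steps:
m(w, g) = -2 + g (m(w, g) = g - 2 = -2 + g)
((O(m(3, 1)) - 1)**2)**4 = ((2 - 1)**2)**4 = (1**2)**4 = 1**4 = 1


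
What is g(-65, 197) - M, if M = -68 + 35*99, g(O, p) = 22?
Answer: -3375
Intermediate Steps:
M = 3397 (M = -68 + 3465 = 3397)
g(-65, 197) - M = 22 - 1*3397 = 22 - 3397 = -3375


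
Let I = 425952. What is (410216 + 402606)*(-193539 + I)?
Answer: 188910399486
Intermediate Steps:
(410216 + 402606)*(-193539 + I) = (410216 + 402606)*(-193539 + 425952) = 812822*232413 = 188910399486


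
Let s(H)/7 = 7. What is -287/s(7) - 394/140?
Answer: -607/70 ≈ -8.6714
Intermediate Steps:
s(H) = 49 (s(H) = 7*7 = 49)
-287/s(7) - 394/140 = -287/49 - 394/140 = -287*1/49 - 394*1/140 = -41/7 - 197/70 = -607/70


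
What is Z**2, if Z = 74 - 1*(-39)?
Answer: 12769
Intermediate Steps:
Z = 113 (Z = 74 + 39 = 113)
Z**2 = 113**2 = 12769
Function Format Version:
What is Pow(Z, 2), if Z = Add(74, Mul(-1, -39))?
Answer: 12769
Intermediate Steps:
Z = 113 (Z = Add(74, 39) = 113)
Pow(Z, 2) = Pow(113, 2) = 12769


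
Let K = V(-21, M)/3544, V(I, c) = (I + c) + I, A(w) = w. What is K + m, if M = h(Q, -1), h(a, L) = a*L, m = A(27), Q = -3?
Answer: 95649/3544 ≈ 26.989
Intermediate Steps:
m = 27
h(a, L) = L*a
M = 3 (M = -1*(-3) = 3)
V(I, c) = c + 2*I
K = -39/3544 (K = (3 + 2*(-21))/3544 = (3 - 42)*(1/3544) = -39*1/3544 = -39/3544 ≈ -0.011005)
K + m = -39/3544 + 27 = 95649/3544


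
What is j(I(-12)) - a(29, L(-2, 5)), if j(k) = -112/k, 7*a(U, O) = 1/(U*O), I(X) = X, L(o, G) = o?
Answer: 11371/1218 ≈ 9.3358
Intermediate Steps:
a(U, O) = 1/(7*O*U) (a(U, O) = 1/(7*((U*O))) = 1/(7*((O*U))) = (1/(O*U))/7 = 1/(7*O*U))
j(I(-12)) - a(29, L(-2, 5)) = -112/(-12) - 1/(7*(-2)*29) = -112*(-1/12) - (-1)/(7*2*29) = 28/3 - 1*(-1/406) = 28/3 + 1/406 = 11371/1218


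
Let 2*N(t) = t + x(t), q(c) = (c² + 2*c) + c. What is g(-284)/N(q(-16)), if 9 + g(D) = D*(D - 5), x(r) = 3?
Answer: 164134/211 ≈ 777.89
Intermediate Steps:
q(c) = c² + 3*c
g(D) = -9 + D*(-5 + D) (g(D) = -9 + D*(D - 5) = -9 + D*(-5 + D))
N(t) = 3/2 + t/2 (N(t) = (t + 3)/2 = (3 + t)/2 = 3/2 + t/2)
g(-284)/N(q(-16)) = (-9 + (-284)² - 5*(-284))/(3/2 + (-16*(3 - 16))/2) = (-9 + 80656 + 1420)/(3/2 + (-16*(-13))/2) = 82067/(3/2 + (½)*208) = 82067/(3/2 + 104) = 82067/(211/2) = 82067*(2/211) = 164134/211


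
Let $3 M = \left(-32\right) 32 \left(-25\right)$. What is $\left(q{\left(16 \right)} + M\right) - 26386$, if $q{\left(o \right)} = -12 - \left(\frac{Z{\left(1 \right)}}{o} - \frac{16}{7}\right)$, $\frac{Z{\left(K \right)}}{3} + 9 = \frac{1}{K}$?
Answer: $- \frac{750157}{42} \approx -17861.0$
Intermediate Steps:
$Z{\left(K \right)} = -27 + \frac{3}{K}$
$M = \frac{25600}{3}$ ($M = \frac{\left(-32\right) 32 \left(-25\right)}{3} = \frac{\left(-1024\right) \left(-25\right)}{3} = \frac{1}{3} \cdot 25600 = \frac{25600}{3} \approx 8533.3$)
$q{\left(o \right)} = - \frac{68}{7} + \frac{24}{o}$ ($q{\left(o \right)} = -12 - \left(\frac{-27 + \frac{3}{1}}{o} - \frac{16}{7}\right) = -12 - \left(\frac{-27 + 3 \cdot 1}{o} - \frac{16}{7}\right) = -12 - \left(\frac{-27 + 3}{o} - \frac{16}{7}\right) = -12 - \left(- \frac{24}{o} - \frac{16}{7}\right) = -12 - \left(- \frac{16}{7} - \frac{24}{o}\right) = -12 + \left(\frac{16}{7} + \frac{24}{o}\right) = - \frac{68}{7} + \frac{24}{o}$)
$\left(q{\left(16 \right)} + M\right) - 26386 = \left(\left(- \frac{68}{7} + \frac{24}{16}\right) + \frac{25600}{3}\right) - 26386 = \left(\left(- \frac{68}{7} + 24 \cdot \frac{1}{16}\right) + \frac{25600}{3}\right) - 26386 = \left(\left(- \frac{68}{7} + \frac{3}{2}\right) + \frac{25600}{3}\right) - 26386 = \left(- \frac{115}{14} + \frac{25600}{3}\right) - 26386 = \frac{358055}{42} - 26386 = - \frac{750157}{42}$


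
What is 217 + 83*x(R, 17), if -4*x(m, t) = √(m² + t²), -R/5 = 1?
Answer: 217 - 83*√314/4 ≈ -150.69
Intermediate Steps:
R = -5 (R = -5*1 = -5)
x(m, t) = -√(m² + t²)/4
217 + 83*x(R, 17) = 217 + 83*(-√((-5)² + 17²)/4) = 217 + 83*(-√(25 + 289)/4) = 217 + 83*(-√314/4) = 217 - 83*√314/4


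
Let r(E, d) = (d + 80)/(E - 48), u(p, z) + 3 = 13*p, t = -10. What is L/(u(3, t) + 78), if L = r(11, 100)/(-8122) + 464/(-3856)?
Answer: -4335763/4128160818 ≈ -0.0010503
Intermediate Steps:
u(p, z) = -3 + 13*p
r(E, d) = (80 + d)/(-48 + E)
L = -4335763/36211937 (L = ((80 + 100)/(-48 + 11))/(-8122) + 464/(-3856) = (180/(-37))*(-1/8122) + 464*(-1/3856) = -1/37*180*(-1/8122) - 29/241 = -180/37*(-1/8122) - 29/241 = 90/150257 - 29/241 = -4335763/36211937 ≈ -0.11973)
L/(u(3, t) + 78) = -4335763/36211937/((-3 + 13*3) + 78) = -4335763/36211937/((-3 + 39) + 78) = -4335763/36211937/(36 + 78) = -4335763/36211937/114 = (1/114)*(-4335763/36211937) = -4335763/4128160818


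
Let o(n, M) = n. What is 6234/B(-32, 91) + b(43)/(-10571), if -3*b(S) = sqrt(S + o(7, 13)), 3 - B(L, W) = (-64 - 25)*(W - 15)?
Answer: 6234/6767 + 5*sqrt(2)/31713 ≈ 0.92146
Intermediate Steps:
B(L, W) = -1332 + 89*W (B(L, W) = 3 - (-64 - 25)*(W - 15) = 3 - (-89)*(-15 + W) = 3 - (1335 - 89*W) = 3 + (-1335 + 89*W) = -1332 + 89*W)
b(S) = -sqrt(7 + S)/3 (b(S) = -sqrt(S + 7)/3 = -sqrt(7 + S)/3)
6234/B(-32, 91) + b(43)/(-10571) = 6234/(-1332 + 89*91) - sqrt(7 + 43)/3/(-10571) = 6234/(-1332 + 8099) - 5*sqrt(2)/3*(-1/10571) = 6234/6767 - 5*sqrt(2)/3*(-1/10571) = 6234*(1/6767) - 5*sqrt(2)/3*(-1/10571) = 6234/6767 + 5*sqrt(2)/31713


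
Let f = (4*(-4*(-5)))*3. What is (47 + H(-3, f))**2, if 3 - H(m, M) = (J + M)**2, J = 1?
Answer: 3367596961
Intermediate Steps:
f = 240 (f = (4*20)*3 = 80*3 = 240)
H(m, M) = 3 - (1 + M)**2
(47 + H(-3, f))**2 = (47 + (3 - (1 + 240)**2))**2 = (47 + (3 - 1*241**2))**2 = (47 + (3 - 1*58081))**2 = (47 + (3 - 58081))**2 = (47 - 58078)**2 = (-58031)**2 = 3367596961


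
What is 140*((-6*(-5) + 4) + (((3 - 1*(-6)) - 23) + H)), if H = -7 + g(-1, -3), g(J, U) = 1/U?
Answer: 5320/3 ≈ 1773.3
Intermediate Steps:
H = -22/3 (H = -7 + 1/(-3) = -7 - ⅓ = -22/3 ≈ -7.3333)
140*((-6*(-5) + 4) + (((3 - 1*(-6)) - 23) + H)) = 140*((-6*(-5) + 4) + (((3 - 1*(-6)) - 23) - 22/3)) = 140*((30 + 4) + (((3 + 6) - 23) - 22/3)) = 140*(34 + ((9 - 23) - 22/3)) = 140*(34 + (-14 - 22/3)) = 140*(34 - 64/3) = 140*(38/3) = 5320/3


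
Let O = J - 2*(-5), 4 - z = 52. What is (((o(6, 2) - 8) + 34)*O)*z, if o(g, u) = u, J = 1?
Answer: -14784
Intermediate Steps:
z = -48 (z = 4 - 1*52 = 4 - 52 = -48)
O = 11 (O = 1 - 2*(-5) = 1 + 10 = 11)
(((o(6, 2) - 8) + 34)*O)*z = (((2 - 8) + 34)*11)*(-48) = ((-6 + 34)*11)*(-48) = (28*11)*(-48) = 308*(-48) = -14784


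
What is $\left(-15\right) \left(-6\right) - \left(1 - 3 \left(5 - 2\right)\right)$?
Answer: $98$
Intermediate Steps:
$\left(-15\right) \left(-6\right) - \left(1 - 3 \left(5 - 2\right)\right) = 90 + \left(-1 + 3 \cdot 3\right) = 90 + \left(-1 + 9\right) = 90 + 8 = 98$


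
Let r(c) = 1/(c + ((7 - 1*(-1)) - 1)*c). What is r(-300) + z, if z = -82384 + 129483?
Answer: 113037599/2400 ≈ 47099.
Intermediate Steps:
z = 47099
r(c) = 1/(8*c) (r(c) = 1/(c + ((7 + 1) - 1)*c) = 1/(c + (8 - 1)*c) = 1/(c + 7*c) = 1/(8*c))
r(-300) + z = (⅛)/(-300) + 47099 = (⅛)*(-1/300) + 47099 = -1/2400 + 47099 = 113037599/2400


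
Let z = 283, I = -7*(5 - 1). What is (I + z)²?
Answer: 65025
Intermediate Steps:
I = -28 (I = -7*4 = -28)
(I + z)² = (-28 + 283)² = 255² = 65025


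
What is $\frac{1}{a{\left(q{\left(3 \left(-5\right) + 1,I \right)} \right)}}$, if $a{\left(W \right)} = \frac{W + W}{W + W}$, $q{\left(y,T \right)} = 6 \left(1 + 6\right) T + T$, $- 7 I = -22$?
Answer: $1$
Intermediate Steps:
$I = \frac{22}{7}$ ($I = \left(- \frac{1}{7}\right) \left(-22\right) = \frac{22}{7} \approx 3.1429$)
$q{\left(y,T \right)} = 43 T$ ($q{\left(y,T \right)} = 6 \cdot 7 T + T = 42 T + T = 43 T$)
$a{\left(W \right)} = 1$ ($a{\left(W \right)} = \frac{2 W}{2 W} = 2 W \frac{1}{2 W} = 1$)
$\frac{1}{a{\left(q{\left(3 \left(-5\right) + 1,I \right)} \right)}} = 1^{-1} = 1$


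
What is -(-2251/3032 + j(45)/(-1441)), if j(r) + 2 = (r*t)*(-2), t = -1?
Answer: 319137/397192 ≈ 0.80348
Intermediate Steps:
j(r) = -2 + 2*r (j(r) = -2 + (r*(-1))*(-2) = -2 - r*(-2) = -2 + 2*r)
-(-2251/3032 + j(45)/(-1441)) = -(-2251/3032 + (-2 + 2*45)/(-1441)) = -(-2251*1/3032 + (-2 + 90)*(-1/1441)) = -(-2251/3032 + 88*(-1/1441)) = -(-2251/3032 - 8/131) = -1*(-319137/397192) = 319137/397192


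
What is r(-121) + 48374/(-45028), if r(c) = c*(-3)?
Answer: 8148395/22514 ≈ 361.93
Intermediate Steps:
r(c) = -3*c
r(-121) + 48374/(-45028) = -3*(-121) + 48374/(-45028) = 363 + 48374*(-1/45028) = 363 - 24187/22514 = 8148395/22514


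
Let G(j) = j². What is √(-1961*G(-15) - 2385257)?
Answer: I*√2826482 ≈ 1681.2*I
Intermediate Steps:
√(-1961*G(-15) - 2385257) = √(-1961*(-15)² - 2385257) = √(-1961*225 - 2385257) = √(-441225 - 2385257) = √(-2826482) = I*√2826482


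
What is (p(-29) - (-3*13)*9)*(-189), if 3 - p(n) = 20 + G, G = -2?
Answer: -63504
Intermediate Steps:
p(n) = -15 (p(n) = 3 - (20 - 2) = 3 - 1*18 = 3 - 18 = -15)
(p(-29) - (-3*13)*9)*(-189) = (-15 - (-3*13)*9)*(-189) = (-15 - (-39)*9)*(-189) = (-15 - 1*(-351))*(-189) = (-15 + 351)*(-189) = 336*(-189) = -63504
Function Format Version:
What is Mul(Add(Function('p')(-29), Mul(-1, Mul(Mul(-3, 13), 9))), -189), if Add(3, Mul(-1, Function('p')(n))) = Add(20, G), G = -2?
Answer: -63504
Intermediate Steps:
Function('p')(n) = -15 (Function('p')(n) = Add(3, Mul(-1, Add(20, -2))) = Add(3, Mul(-1, 18)) = Add(3, -18) = -15)
Mul(Add(Function('p')(-29), Mul(-1, Mul(Mul(-3, 13), 9))), -189) = Mul(Add(-15, Mul(-1, Mul(Mul(-3, 13), 9))), -189) = Mul(Add(-15, Mul(-1, Mul(-39, 9))), -189) = Mul(Add(-15, Mul(-1, -351)), -189) = Mul(Add(-15, 351), -189) = Mul(336, -189) = -63504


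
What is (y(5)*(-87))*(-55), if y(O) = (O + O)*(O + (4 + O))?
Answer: 669900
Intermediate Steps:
y(O) = 2*O*(4 + 2*O) (y(O) = (2*O)*(4 + 2*O) = 2*O*(4 + 2*O))
(y(5)*(-87))*(-55) = ((4*5*(2 + 5))*(-87))*(-55) = ((4*5*7)*(-87))*(-55) = (140*(-87))*(-55) = -12180*(-55) = 669900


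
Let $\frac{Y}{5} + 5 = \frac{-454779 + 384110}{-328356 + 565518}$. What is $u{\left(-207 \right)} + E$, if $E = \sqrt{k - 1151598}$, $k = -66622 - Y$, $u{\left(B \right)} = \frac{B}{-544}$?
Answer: $\frac{207}{544} + \frac{i \sqrt{81472397007090}}{8178} \approx 0.38051 + 1103.7 i$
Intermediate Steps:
$u{\left(B \right)} = - \frac{B}{544}$ ($u{\left(B \right)} = B \left(- \frac{1}{544}\right) = - \frac{B}{544}$)
$Y = - \frac{6282395}{237162}$ ($Y = -25 + 5 \frac{-454779 + 384110}{-328356 + 565518} = -25 + 5 \left(- \frac{70669}{237162}\right) = -25 - \frac{353345}{237162} = - \frac{6282395}{237162} \approx -26.49$)
$k = - \frac{15793924369}{237162}$ ($k = -66622 - - \frac{6282395}{237162} = -66622 + \frac{6282395}{237162} = - \frac{15793924369}{237162} \approx -66596.0$)
$E = \frac{i \sqrt{81472397007090}}{8178}$ ($E = \sqrt{- \frac{15793924369}{237162} - 1151598} = \sqrt{- \frac{288909209245}{237162}} = \frac{i \sqrt{81472397007090}}{8178} \approx 1103.7 i$)
$u{\left(-207 \right)} + E = \left(- \frac{1}{544}\right) \left(-207\right) + \frac{i \sqrt{81472397007090}}{8178} = \frac{207}{544} + \frac{i \sqrt{81472397007090}}{8178}$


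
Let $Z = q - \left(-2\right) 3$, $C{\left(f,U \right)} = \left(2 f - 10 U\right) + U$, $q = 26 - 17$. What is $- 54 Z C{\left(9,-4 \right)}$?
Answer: $-43740$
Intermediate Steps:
$q = 9$
$C{\left(f,U \right)} = - 9 U + 2 f$ ($C{\left(f,U \right)} = \left(- 10 U + 2 f\right) + U = - 9 U + 2 f$)
$Z = 15$ ($Z = 9 - \left(-2\right) 3 = 9 - -6 = 9 + 6 = 15$)
$- 54 Z C{\left(9,-4 \right)} = \left(-54\right) 15 \left(\left(-9\right) \left(-4\right) + 2 \cdot 9\right) = - 810 \left(36 + 18\right) = \left(-810\right) 54 = -43740$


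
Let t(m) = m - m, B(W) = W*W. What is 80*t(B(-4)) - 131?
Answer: -131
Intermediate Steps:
B(W) = W**2
t(m) = 0
80*t(B(-4)) - 131 = 80*0 - 131 = 0 - 131 = -131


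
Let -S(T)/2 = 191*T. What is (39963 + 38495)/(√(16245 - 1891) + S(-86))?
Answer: 1288751108/539619775 - 39229*√14354/539619775 ≈ 2.3795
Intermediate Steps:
S(T) = -382*T
(39963 + 38495)/(√(16245 - 1891) + S(-86)) = (39963 + 38495)/(√(16245 - 1891) - 382*(-86)) = 78458/(√14354 + 32852) = 78458/(32852 + √14354)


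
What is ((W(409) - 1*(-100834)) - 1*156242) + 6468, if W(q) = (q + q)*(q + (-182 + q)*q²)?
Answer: 31062025388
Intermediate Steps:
W(q) = 2*q*(q + q²*(-182 + q)) (W(q) = (2*q)*(q + q²*(-182 + q)) = 2*q*(q + q²*(-182 + q)))
((W(409) - 1*(-100834)) - 1*156242) + 6468 = ((2*409²*(1 + 409² - 182*409) - 1*(-100834)) - 1*156242) + 6468 = ((2*167281*(1 + 167281 - 74438) + 100834) - 156242) + 6468 = ((2*167281*92844 + 100834) - 156242) + 6468 = ((31062074328 + 100834) - 156242) + 6468 = (31062175162 - 156242) + 6468 = 31062018920 + 6468 = 31062025388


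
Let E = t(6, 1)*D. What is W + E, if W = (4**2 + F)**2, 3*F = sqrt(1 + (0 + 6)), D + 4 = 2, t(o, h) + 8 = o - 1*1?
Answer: 2365/9 + 32*sqrt(7)/3 ≈ 291.00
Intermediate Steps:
t(o, h) = -9 + o (t(o, h) = -8 + (o - 1*1) = -8 + (o - 1) = -8 + (-1 + o) = -9 + o)
D = -2 (D = -4 + 2 = -2)
F = sqrt(7)/3 (F = sqrt(1 + (0 + 6))/3 = sqrt(1 + 6)/3 = sqrt(7)/3 ≈ 0.88192)
E = 6 (E = (-9 + 6)*(-2) = -3*(-2) = 6)
W = (16 + sqrt(7)/3)**2 (W = (4**2 + sqrt(7)/3)**2 = (16 + sqrt(7)/3)**2 ≈ 285.00)
W + E = (48 + sqrt(7))**2/9 + 6 = 6 + (48 + sqrt(7))**2/9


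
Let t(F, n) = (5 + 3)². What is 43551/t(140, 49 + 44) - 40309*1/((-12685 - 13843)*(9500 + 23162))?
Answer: 294805427579/433228768 ≈ 680.48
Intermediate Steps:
t(F, n) = 64 (t(F, n) = 8² = 64)
43551/t(140, 49 + 44) - 40309*1/((-12685 - 13843)*(9500 + 23162)) = 43551/64 - 40309*1/((-12685 - 13843)*(9500 + 23162)) = 43551*(1/64) - 40309/((-26528*32662)) = 43551/64 - 40309/(-866457536) = 43551/64 - 40309*(-1/866457536) = 43551/64 + 40309/866457536 = 294805427579/433228768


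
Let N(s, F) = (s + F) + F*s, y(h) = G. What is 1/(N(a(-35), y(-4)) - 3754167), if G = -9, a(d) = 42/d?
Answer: -5/18770832 ≈ -2.6637e-7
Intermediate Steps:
y(h) = -9
N(s, F) = F + s + F*s (N(s, F) = (F + s) + F*s = F + s + F*s)
1/(N(a(-35), y(-4)) - 3754167) = 1/((-9 + 42/(-35) - 378/(-35)) - 3754167) = 1/((-9 + 42*(-1/35) - 378*(-1)/35) - 3754167) = 1/((-9 - 6/5 - 9*(-6/5)) - 3754167) = 1/((-9 - 6/5 + 54/5) - 3754167) = 1/(⅗ - 3754167) = 1/(-18770832/5) = -5/18770832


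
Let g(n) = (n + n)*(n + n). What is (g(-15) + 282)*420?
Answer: 496440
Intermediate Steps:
g(n) = 4*n² (g(n) = (2*n)*(2*n) = 4*n²)
(g(-15) + 282)*420 = (4*(-15)² + 282)*420 = (4*225 + 282)*420 = (900 + 282)*420 = 1182*420 = 496440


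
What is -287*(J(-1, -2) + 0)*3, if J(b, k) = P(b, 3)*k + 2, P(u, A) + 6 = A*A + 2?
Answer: 6888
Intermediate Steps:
P(u, A) = -4 + A² (P(u, A) = -6 + (A*A + 2) = -6 + (A² + 2) = -6 + (2 + A²) = -4 + A²)
J(b, k) = 2 + 5*k (J(b, k) = (-4 + 3²)*k + 2 = (-4 + 9)*k + 2 = 5*k + 2 = 2 + 5*k)
-287*(J(-1, -2) + 0)*3 = -287*((2 + 5*(-2)) + 0)*3 = -287*((2 - 10) + 0)*3 = -287*(-8 + 0)*3 = -(-2296)*3 = -287*(-24) = 6888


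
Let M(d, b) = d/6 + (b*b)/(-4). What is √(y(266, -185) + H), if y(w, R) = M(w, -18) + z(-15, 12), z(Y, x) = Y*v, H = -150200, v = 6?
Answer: 2*I*√338235/3 ≈ 387.72*I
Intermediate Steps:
M(d, b) = -b²/4 + d/6 (M(d, b) = d*(⅙) + b²*(-¼) = d/6 - b²/4 = -b²/4 + d/6)
z(Y, x) = 6*Y (z(Y, x) = Y*6 = 6*Y)
y(w, R) = -171 + w/6 (y(w, R) = (-¼*(-18)² + w/6) + 6*(-15) = (-¼*324 + w/6) - 90 = (-81 + w/6) - 90 = -171 + w/6)
√(y(266, -185) + H) = √((-171 + (⅙)*266) - 150200) = √((-171 + 133/3) - 150200) = √(-380/3 - 150200) = √(-450980/3) = 2*I*√338235/3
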